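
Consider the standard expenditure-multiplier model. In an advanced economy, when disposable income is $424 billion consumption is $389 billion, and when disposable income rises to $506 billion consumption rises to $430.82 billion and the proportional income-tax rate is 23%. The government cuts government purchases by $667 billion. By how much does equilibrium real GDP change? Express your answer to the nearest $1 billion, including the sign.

−$1,098 billion

MPC = ΔC/ΔYd = (430.82 − 389)/(506 − 424) = 41.82/82 = 0.51.
Expenditure multiplier = 1/(1 − c(1−t)) = 1/(1 − 0.51×0.77) = 1/0.6073 ≈ 1.647.
ΔY = k × ΔG = (−$667 billion) / 0.6073 ≈ −$1,098 billion.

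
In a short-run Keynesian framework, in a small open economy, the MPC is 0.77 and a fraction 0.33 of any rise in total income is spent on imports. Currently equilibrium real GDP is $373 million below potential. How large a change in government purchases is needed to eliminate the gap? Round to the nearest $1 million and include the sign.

Spending multiplier = 1/(1 − c + m) = 1/(1 − 0.77 + 0.33) = 1/0.56 ≈ 1.786.
Need ΔY = +$373 million, so ΔG = ΔY/k = (+$373 million) × 0.56 ≈ +$209 million.
The government should increase government purchases by $209 million.

+$209 million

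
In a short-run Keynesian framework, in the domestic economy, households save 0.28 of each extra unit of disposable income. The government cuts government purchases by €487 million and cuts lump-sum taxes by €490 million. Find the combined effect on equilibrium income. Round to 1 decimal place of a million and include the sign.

−€479.3 million

MPC = 1 − MPS = 1 − 0.28 = 0.72.
Expenditure multiplier = 1/(1 − MPC) = 1/(1 − 0.72) = 1/0.28 ≈ 3.571.
ΔG contributes k·ΔG = (−€487 million) / 0.28 ≈ −€1,739.3 million.
ΔT of −€490 million changes first-round spending by −c·ΔT = +€352.8 million, contributing k·(−c·ΔT) = (+€352.8 million) / 0.28 = +€1,260 million.
Net ΔY = k(ΔG − c·ΔT) = (−€134.2 million) / 0.28 ≈ −€479.3 million.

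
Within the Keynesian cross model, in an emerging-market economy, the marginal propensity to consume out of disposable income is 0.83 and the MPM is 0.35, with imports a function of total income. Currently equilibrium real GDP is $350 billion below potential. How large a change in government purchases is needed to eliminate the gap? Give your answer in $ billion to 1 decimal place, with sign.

Spending multiplier = 1/(1 − c + m) = 1/(1 − 0.83 + 0.35) = 1/0.52 ≈ 1.923.
Need ΔY = +$350 billion, so ΔG = ΔY/k = (+$350 billion) × 0.52 = +$182 billion.
The government should increase government purchases by $182 billion.

+$182.0 billion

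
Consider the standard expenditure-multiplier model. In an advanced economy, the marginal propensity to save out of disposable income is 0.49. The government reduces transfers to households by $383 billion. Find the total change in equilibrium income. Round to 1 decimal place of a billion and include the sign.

MPC = 1 − MPS = 1 − 0.49 = 0.51.
The transfer change shifts disposable income by −$383 billion, so first-round consumption changes by c·ΔTR = 0.51 × (−$383 billion) = −$195.33 billion.
Expenditure multiplier = 1/(1 − MPC) = 1/(1 − 0.51) = 1/0.49 ≈ 2.041.
The transfer multiplier is c × k ≈ 1.041, so ΔY = k × (c·ΔTR) = (−$195.33 billion) / 0.49 ≈ −$398.6 billion.

−$398.6 billion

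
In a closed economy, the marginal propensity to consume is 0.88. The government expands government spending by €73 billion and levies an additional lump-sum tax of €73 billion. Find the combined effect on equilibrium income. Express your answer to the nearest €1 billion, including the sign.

Expenditure multiplier = 1/(1 − MPC) = 1/(1 − 0.88) = 1/0.12 ≈ 8.333.
ΔG contributes k·ΔG = (+€73 billion) / 0.12 ≈ +€608.3 billion.
ΔT of +€73 billion changes first-round spending by −c·ΔT = −€64.24 billion, contributing k·(−c·ΔT) = (−€64.24 billion) / 0.12 ≈ −€535.3 billion.
With ΔG = ΔT and no other leakages, the balanced-budget multiplier is 1, so ΔY = ΔG = +€73 billion.

+€73 billion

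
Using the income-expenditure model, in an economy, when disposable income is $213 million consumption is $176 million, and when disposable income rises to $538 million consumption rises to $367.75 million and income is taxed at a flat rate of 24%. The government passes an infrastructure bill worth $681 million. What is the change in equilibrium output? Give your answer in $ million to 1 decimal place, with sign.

MPC = ΔC/ΔYd = (367.75 − 176)/(538 − 213) = 191.75/325 = 0.59.
Government-spending multiplier = 1/(1 − c(1−t)) = 1/(1 − 0.59×0.76) = 1/0.5516 ≈ 1.813.
ΔY = k × ΔG = (+$681 million) / 0.5516 ≈ +$1,234.6 million.

+$1,234.6 million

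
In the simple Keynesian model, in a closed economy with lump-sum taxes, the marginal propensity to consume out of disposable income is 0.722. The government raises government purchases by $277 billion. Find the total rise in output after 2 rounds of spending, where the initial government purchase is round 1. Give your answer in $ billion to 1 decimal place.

Round 1 adds ΔG = $277 billion; each later round is MPC = 0.722 times the previous.
After 2 rounds: 277 + 199.994 = ΔG·(1 − c^2)/(1 − c) = 277 × (1 − 0.521284)/0.278 ≈ $477 billion.

$477.0 billion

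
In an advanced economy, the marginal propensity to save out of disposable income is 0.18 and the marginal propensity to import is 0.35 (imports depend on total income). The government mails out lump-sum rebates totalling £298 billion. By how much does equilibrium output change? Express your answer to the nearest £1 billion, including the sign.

+£461 billion

MPC = 1 − MPS = 1 − 0.18 = 0.82.
A lump-sum tax change of −£298 billion shifts disposable income by +£298 billion; first-round consumption changes by −c × ΔT = −0.82 × (−£298 billion) = +£244.36 billion.
Expenditure multiplier = 1/(1 − c + m) = 1/(1 − 0.82 + 0.35) = 1/0.53 ≈ 1.887.
The tax multiplier is −c × k ≈ −1.547, so ΔY = k × (−c·ΔT) = (+£244.36 billion) / 0.53 ≈ +£461 billion.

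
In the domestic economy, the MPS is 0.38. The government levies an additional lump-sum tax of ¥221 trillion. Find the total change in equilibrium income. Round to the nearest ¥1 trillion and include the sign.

−¥361 trillion

MPC = 1 − MPS = 1 − 0.38 = 0.62.
A lump-sum tax change of +¥221 trillion shifts disposable income by −¥221 trillion; first-round consumption changes by −c × ΔT = −0.62 × (+¥221 trillion) = −¥137.02 trillion.
Expenditure multiplier = 1/(1 − MPC) = 1/(1 − 0.62) = 1/0.38 ≈ 2.632.
The tax multiplier is −c × k ≈ −1.632, so ΔY = k × (−c·ΔT) = (−¥137.02 trillion) / 0.38 ≈ −¥361 trillion.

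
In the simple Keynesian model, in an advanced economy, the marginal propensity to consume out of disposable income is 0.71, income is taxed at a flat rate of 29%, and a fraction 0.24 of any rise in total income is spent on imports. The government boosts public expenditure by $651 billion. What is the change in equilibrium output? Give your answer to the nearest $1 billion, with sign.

Government-spending multiplier = 1/(1 − c(1−t) + m) = 1/(1 − 0.71×0.71 + 0.24) = 1/0.7359 ≈ 1.359.
ΔY = k × ΔG = (+$651 billion) / 0.7359 ≈ +$885 billion.

+$885 billion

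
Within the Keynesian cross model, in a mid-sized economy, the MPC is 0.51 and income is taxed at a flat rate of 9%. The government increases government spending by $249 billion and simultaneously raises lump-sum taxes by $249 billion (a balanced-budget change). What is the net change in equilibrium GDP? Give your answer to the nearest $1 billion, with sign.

Expenditure multiplier = 1/(1 − c(1−t)) = 1/(1 − 0.51×0.91) = 1/0.5359 ≈ 1.866.
ΔG contributes k·ΔG = (+$249 billion) / 0.5359 ≈ +$464.6 billion.
ΔT of +$249 billion changes first-round spending by −c·ΔT = −$126.99 billion, contributing k·(−c·ΔT) = (−$126.99 billion) / 0.5359 ≈ −$237 billion.
Net ΔY = k(ΔG − c·ΔT) = (+$122.01 billion) / 0.5359 ≈ +$228 billion.

+$228 billion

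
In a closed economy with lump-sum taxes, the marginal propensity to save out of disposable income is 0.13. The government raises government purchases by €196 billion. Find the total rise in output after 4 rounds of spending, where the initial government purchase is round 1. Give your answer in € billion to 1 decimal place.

MPC = 1 − MPS = 1 − 0.13 = 0.87.
Round 1 adds ΔG = €196 billion; each later round is MPC = 0.87 times the previous.
After 4 rounds: 196 + 170.52 + 148.3524 + 129.066588 = ΔG·(1 − c^4)/(1 − c) = 196 × (1 − 0.57289761)/0.13 ≈ €643.9 billion.

€643.9 billion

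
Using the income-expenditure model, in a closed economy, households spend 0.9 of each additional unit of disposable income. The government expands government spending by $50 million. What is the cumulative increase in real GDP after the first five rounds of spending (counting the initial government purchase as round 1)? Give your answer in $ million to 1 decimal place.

Round 1 adds ΔG = $50 million; each later round is MPC = 0.9 times the previous.
After 5 rounds: 50 + 45 + 40.5 + 36.45 + 32.805 = ΔG·(1 − c^5)/(1 − c) = 50 × (1 − 0.59049)/0.1 ≈ $204.8 million.

$204.8 million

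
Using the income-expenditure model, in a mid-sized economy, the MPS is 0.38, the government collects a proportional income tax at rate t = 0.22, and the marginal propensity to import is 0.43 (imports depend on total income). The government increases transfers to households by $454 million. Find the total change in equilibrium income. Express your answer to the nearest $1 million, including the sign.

MPC = 1 − MPS = 1 − 0.38 = 0.62.
The transfer change shifts disposable income by +$454 million, so first-round consumption changes by c·ΔTR = 0.62 × (+$454 million) = +$281.48 million.
Expenditure multiplier = 1/(1 − c(1−t) + m) = 1/(1 − 0.62×0.78 + 0.43) = 1/0.9464 ≈ 1.057.
The transfer multiplier is c × k ≈ 0.655, so ΔY = k × (c·ΔTR) = (+$281.48 million) / 0.9464 ≈ +$297 million.

+$297 million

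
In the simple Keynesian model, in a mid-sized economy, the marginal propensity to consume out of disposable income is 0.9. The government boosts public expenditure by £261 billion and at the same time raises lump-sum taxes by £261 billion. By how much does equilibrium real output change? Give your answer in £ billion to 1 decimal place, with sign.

+£261.0 billion

Expenditure multiplier = 1/(1 − MPC) = 1/(1 − 0.9) = 1/0.1 = 10.
ΔG contributes k·ΔG = (+£261 billion) / 0.1 = +£2,610 billion.
ΔT of +£261 billion changes first-round spending by −c·ΔT = −£234.9 billion, contributing k·(−c·ΔT) = (−£234.9 billion) / 0.1 = −£2,349 billion.
With ΔG = ΔT and no other leakages, the balanced-budget multiplier is 1, so ΔY = ΔG = +£261 billion.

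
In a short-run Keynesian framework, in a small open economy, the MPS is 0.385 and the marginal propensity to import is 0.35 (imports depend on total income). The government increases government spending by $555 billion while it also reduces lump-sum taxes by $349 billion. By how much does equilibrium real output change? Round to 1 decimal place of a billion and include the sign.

MPC = 1 − MPS = 1 − 0.385 = 0.615.
Expenditure multiplier = 1/(1 − c + m) = 1/(1 − 0.615 + 0.35) = 1/0.735 ≈ 1.361.
ΔG contributes k·ΔG = (+$555 billion) / 0.735 ≈ +$755.1 billion.
ΔT of −$349 billion changes first-round spending by −c·ΔT = +$214.635 billion, contributing k·(−c·ΔT) = (+$214.635 billion) / 0.735 ≈ +$292 billion.
Net ΔY = k(ΔG − c·ΔT) = (+$769.635 billion) / 0.735 ≈ +$1,047.1 billion.

+$1,047.1 billion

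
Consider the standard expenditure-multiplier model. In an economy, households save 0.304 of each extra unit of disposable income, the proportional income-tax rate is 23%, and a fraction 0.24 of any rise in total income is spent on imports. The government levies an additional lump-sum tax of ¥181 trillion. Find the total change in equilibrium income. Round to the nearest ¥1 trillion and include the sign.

−¥179 trillion

MPC = 1 − MPS = 1 − 0.304 = 0.696.
A lump-sum tax change of +¥181 trillion shifts disposable income by −¥181 trillion; first-round consumption changes by −c × ΔT = −0.696 × (+¥181 trillion) = −¥125.976 trillion.
Expenditure multiplier = 1/(1 − c(1−t) + m) = 1/(1 − 0.696×0.77 + 0.24) = 1/0.70408 ≈ 1.42.
The tax multiplier is −c × k ≈ −0.989, so ΔY = k × (−c·ΔT) = (−¥125.976 trillion) / 0.70408 ≈ −¥179 trillion.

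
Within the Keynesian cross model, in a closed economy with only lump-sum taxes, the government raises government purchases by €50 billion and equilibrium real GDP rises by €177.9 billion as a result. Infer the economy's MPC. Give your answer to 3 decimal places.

Implied spending multiplier k = ΔY/ΔG = 177.9/50 = 3.558.
Since k = 1/(1 − MPC), MPC = 1 − 1/k = 1 − ΔG/ΔY = 1 − 50/177.9 ≈ 0.719.

0.719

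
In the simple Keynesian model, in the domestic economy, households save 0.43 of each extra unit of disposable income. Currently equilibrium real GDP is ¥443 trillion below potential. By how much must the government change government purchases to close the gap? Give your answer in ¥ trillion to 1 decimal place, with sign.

MPC = 1 − MPS = 1 − 0.43 = 0.57.
Spending multiplier = 1/(1 − MPC) = 1/(1 − 0.57) = 1/0.43 ≈ 2.326.
Need ΔY = +¥443 trillion, so ΔG = ΔY/k = (+¥443 trillion) × 0.43 ≈ +¥190.5 trillion.
The government should increase government purchases by ¥190.5 trillion.

+¥190.5 trillion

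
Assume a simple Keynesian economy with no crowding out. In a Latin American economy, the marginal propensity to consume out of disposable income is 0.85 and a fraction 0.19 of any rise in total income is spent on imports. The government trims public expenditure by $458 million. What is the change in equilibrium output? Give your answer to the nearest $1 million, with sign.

−$1,347 million

Expenditure multiplier = 1/(1 − c + m) = 1/(1 − 0.85 + 0.19) = 1/0.34 ≈ 2.941.
ΔY = k × ΔG = (−$458 million) / 0.34 ≈ −$1,347 million.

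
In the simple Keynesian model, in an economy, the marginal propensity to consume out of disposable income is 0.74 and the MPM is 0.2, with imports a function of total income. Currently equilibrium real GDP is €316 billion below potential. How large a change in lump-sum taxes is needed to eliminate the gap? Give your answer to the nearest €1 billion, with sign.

−€196 billion

Spending multiplier = 1/(1 − c + m) = 1/(1 − 0.74 + 0.2) = 1/0.46 ≈ 2.174.
Tax multiplier = −c·k = −0.74/0.46 ≈ −1.609. Need ΔY = +€316 billion, so ΔT = ΔY/(−c·k) = −(+€316 billion) × 0.46 / 0.74 ≈ −€196 billion.
The government should cut lump-sum taxes by €196 billion.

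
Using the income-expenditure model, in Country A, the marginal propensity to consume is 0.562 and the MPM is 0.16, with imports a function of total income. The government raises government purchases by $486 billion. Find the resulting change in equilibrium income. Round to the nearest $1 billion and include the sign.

+$813 billion

Spending multiplier = 1/(1 − c + m) = 1/(1 − 0.562 + 0.16) = 1/0.598 ≈ 1.672.
ΔY = k × ΔG = (+$486 billion) / 0.598 ≈ +$813 billion.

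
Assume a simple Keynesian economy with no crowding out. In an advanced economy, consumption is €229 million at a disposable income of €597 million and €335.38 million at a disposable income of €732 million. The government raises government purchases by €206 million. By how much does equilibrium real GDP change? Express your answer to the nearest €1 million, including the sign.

+€972 million

MPC = ΔC/ΔYd = (335.38 − 229)/(732 − 597) = 106.38/135 = 0.788.
Government-spending multiplier = 1/(1 − MPC) = 1/(1 − 0.788) = 1/0.212 ≈ 4.717.
ΔY = k × ΔG = (+€206 million) / 0.212 ≈ +€972 million.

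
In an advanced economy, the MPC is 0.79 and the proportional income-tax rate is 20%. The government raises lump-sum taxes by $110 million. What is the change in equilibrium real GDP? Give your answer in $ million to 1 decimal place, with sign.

A lump-sum tax change of +$110 million shifts disposable income by −$110 million; first-round consumption changes by −c × ΔT = −0.79 × (+$110 million) = −$86.9 million.
Expenditure multiplier = 1/(1 − c(1−t)) = 1/(1 − 0.79×0.8) = 1/0.368 ≈ 2.717.
The tax multiplier is −c × k ≈ −2.147, so ΔY = k × (−c·ΔT) = (−$86.9 million) / 0.368 ≈ −$236.1 million.

−$236.1 million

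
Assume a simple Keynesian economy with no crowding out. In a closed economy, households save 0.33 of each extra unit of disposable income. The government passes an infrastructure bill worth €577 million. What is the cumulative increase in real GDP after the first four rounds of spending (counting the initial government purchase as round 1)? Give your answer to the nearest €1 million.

MPC = 1 − MPS = 1 − 0.33 = 0.67.
Round 1 adds ΔG = €577 million; each later round is MPC = 0.67 times the previous.
After 4 rounds: 577 + 386.59 + 259.0153 + 173.540251 = ΔG·(1 − c^4)/(1 − c) = 577 × (1 − 0.20151121)/0.33 ≈ €1,396 million.

€1,396 million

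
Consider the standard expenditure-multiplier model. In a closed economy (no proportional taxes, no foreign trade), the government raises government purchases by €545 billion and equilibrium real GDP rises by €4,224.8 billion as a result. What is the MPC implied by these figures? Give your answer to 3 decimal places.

Implied spending multiplier k = ΔY/ΔG = 4,224.8/545 ≈ 7.7519.
Since k = 1/(1 − MPC), MPC = 1 − 1/k = 1 − ΔG/ΔY = 1 − 545/4,224.8 ≈ 0.871.

0.871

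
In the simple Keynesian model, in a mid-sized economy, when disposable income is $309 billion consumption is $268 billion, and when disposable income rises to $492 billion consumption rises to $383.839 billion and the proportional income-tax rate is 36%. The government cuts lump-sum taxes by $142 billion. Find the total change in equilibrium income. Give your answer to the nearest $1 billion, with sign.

MPC = ΔC/ΔYd = (383.839 − 268)/(492 − 309) = 115.839/183 = 0.633.
A lump-sum tax change of −$142 billion shifts disposable income by +$142 billion; first-round consumption changes by −c × ΔT = −0.633 × (−$142 billion) = +$89.886 billion.
Expenditure multiplier = 1/(1 − c(1−t)) = 1/(1 − 0.633×0.64) = 1/0.59488 ≈ 1.681.
The tax multiplier is −c × k ≈ −1.064, so ΔY = k × (−c·ΔT) = (+$89.886 billion) / 0.59488 ≈ +$151 billion.

+$151 billion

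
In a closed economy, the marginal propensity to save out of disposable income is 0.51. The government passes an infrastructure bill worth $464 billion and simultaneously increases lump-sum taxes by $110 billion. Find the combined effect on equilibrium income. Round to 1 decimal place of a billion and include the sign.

MPC = 1 − MPS = 1 − 0.51 = 0.49.
Expenditure multiplier = 1/(1 − MPC) = 1/(1 − 0.49) = 1/0.51 ≈ 1.961.
ΔG contributes k·ΔG = (+$464 billion) / 0.51 ≈ +$909.8 billion.
ΔT of +$110 billion changes first-round spending by −c·ΔT = −$53.9 billion, contributing k·(−c·ΔT) = (−$53.9 billion) / 0.51 ≈ −$105.7 billion.
Net ΔY = k(ΔG − c·ΔT) = (+$410.1 billion) / 0.51 ≈ +$804.1 billion.

+$804.1 billion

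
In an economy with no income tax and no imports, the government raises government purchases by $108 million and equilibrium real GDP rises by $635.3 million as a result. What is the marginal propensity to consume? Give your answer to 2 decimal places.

Implied spending multiplier k = ΔY/ΔG = 635.3/108 ≈ 5.8824.
Since k = 1/(1 − MPC), MPC = 1 − 1/k = 1 − ΔG/ΔY = 1 − 108/635.3 ≈ 0.83.

0.83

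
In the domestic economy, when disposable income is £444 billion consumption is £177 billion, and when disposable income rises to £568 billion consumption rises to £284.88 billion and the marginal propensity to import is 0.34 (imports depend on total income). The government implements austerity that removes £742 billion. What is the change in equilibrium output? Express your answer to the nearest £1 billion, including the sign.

−£1,579 billion

MPC = ΔC/ΔYd = (284.88 − 177)/(568 − 444) = 107.88/124 = 0.87.
Expenditure multiplier = 1/(1 − c + m) = 1/(1 − 0.87 + 0.34) = 1/0.47 ≈ 2.128.
ΔY = k × ΔG = (−£742 billion) / 0.47 ≈ −£1,579 billion.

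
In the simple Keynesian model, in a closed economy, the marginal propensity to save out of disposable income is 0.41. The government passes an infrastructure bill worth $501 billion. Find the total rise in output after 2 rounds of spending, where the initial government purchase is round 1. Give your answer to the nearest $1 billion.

$797 billion

MPC = 1 − MPS = 1 − 0.41 = 0.59.
Round 1 adds ΔG = $501 billion; each later round is MPC = 0.59 times the previous.
After 2 rounds: 501 + 295.59 = ΔG·(1 − c^2)/(1 − c) = 501 × (1 − 0.3481)/0.41 ≈ $797 billion.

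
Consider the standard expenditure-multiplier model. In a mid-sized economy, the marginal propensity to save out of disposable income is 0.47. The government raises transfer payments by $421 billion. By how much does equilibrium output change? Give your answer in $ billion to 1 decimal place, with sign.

+$474.7 billion

MPC = 1 − MPS = 1 − 0.47 = 0.53.
The transfer change shifts disposable income by +$421 billion, so first-round consumption changes by c·ΔTR = 0.53 × (+$421 billion) = +$223.13 billion.
Expenditure multiplier = 1/(1 − MPC) = 1/(1 − 0.53) = 1/0.47 ≈ 2.128.
The transfer multiplier is c × k ≈ 1.128, so ΔY = k × (c·ΔTR) = (+$223.13 billion) / 0.47 ≈ +$474.7 billion.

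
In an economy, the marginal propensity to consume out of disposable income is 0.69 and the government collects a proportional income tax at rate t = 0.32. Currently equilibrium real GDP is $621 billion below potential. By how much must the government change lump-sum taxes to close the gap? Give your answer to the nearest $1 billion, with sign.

Spending multiplier = 1/(1 − c(1−t)) = 1/(1 − 0.69×0.68) = 1/0.5308 ≈ 1.884.
Tax multiplier = −c·k = −0.69/0.5308 ≈ −1.3. Need ΔY = +$621 billion, so ΔT = ΔY/(−c·k) = −(+$621 billion) × 0.5308 / 0.69 ≈ −$478 billion.
The government should cut lump-sum taxes by $478 billion.

−$478 billion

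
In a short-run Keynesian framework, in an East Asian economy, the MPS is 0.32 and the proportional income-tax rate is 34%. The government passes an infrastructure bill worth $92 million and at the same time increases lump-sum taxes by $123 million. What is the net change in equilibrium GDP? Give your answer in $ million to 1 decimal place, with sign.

+$15.2 million

MPC = 1 − MPS = 1 − 0.32 = 0.68.
Expenditure multiplier = 1/(1 − c(1−t)) = 1/(1 − 0.68×0.66) = 1/0.5512 ≈ 1.814.
ΔG contributes k·ΔG = (+$92 million) / 0.5512 ≈ +$166.9 million.
ΔT of +$123 million changes first-round spending by −c·ΔT = −$83.64 million, contributing k·(−c·ΔT) = (−$83.64 million) / 0.5512 ≈ −$151.7 million.
Net ΔY = k(ΔG − c·ΔT) = (+$8.36 million) / 0.5512 ≈ +$15.2 million.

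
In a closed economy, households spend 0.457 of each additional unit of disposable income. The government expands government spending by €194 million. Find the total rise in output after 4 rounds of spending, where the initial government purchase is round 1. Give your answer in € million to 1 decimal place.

€341.7 million

Round 1 adds ΔG = €194 million; each later round is MPC = 0.457 times the previous.
After 4 rounds: 194 + 88.658 + 40.516706 + 18.516134642 = ΔG·(1 − c^4)/(1 − c) = 194 × (1 − 0.043617904801)/0.543 ≈ €341.7 million.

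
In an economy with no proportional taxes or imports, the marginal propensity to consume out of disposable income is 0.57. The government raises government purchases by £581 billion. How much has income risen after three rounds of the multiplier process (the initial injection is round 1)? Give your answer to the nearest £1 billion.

Round 1 adds ΔG = £581 billion; each later round is MPC = 0.57 times the previous.
After 3 rounds: 581 + 331.17 + 188.7669 = ΔG·(1 − c^3)/(1 − c) = 581 × (1 − 0.185193)/0.43 ≈ £1,101 billion.

£1,101 billion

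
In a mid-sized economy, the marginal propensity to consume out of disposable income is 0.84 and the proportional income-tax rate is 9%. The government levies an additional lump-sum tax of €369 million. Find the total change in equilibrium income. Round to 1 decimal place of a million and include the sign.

A lump-sum tax change of +€369 million shifts disposable income by −€369 million; first-round consumption changes by −c × ΔT = −0.84 × (+€369 million) = −€309.96 million.
Expenditure multiplier = 1/(1 − c(1−t)) = 1/(1 − 0.84×0.91) = 1/0.2356 ≈ 4.244.
The tax multiplier is −c × k ≈ −3.565, so ΔY = k × (−c·ΔT) = (−€309.96 million) / 0.2356 ≈ −€1,315.6 million.

−€1,315.6 million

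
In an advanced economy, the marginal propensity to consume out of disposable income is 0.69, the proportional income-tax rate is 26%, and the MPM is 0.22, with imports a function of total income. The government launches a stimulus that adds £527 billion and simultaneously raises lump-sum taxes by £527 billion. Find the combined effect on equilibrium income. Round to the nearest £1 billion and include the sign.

Expenditure multiplier = 1/(1 − c(1−t) + m) = 1/(1 − 0.69×0.74 + 0.22) = 1/0.7094 ≈ 1.41.
ΔG contributes k·ΔG = (+£527 billion) / 0.7094 ≈ +£742.9 billion.
ΔT of +£527 billion changes first-round spending by −c·ΔT = −£363.63 billion, contributing k·(−c·ΔT) = (−£363.63 billion) / 0.7094 ≈ −£512.6 billion.
Net ΔY = k(ΔG − c·ΔT) = (+£163.37 billion) / 0.7094 ≈ +£230 billion.

+£230 billion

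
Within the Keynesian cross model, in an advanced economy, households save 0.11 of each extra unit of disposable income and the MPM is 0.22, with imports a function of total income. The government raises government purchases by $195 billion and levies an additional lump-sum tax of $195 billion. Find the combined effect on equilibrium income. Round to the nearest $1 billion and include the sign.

MPC = 1 − MPS = 1 − 0.11 = 0.89.
Expenditure multiplier = 1/(1 − c + m) = 1/(1 − 0.89 + 0.22) = 1/0.33 ≈ 3.03.
ΔG contributes k·ΔG = (+$195 billion) / 0.33 ≈ +$590.9 billion.
ΔT of +$195 billion changes first-round spending by −c·ΔT = −$173.55 billion, contributing k·(−c·ΔT) = (−$173.55 billion) / 0.33 ≈ −$525.9 billion.
Net ΔY = k(ΔG − c·ΔT) = (+$21.45 billion) / 0.33 = +$65 billion.

+$65 billion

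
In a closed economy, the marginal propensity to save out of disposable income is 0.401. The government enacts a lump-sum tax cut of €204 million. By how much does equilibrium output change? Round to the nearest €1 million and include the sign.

MPC = 1 − MPS = 1 − 0.401 = 0.599.
A lump-sum tax change of −€204 million shifts disposable income by +€204 million; first-round consumption changes by −c × ΔT = −0.599 × (−€204 million) = +€122.196 million.
Expenditure multiplier = 1/(1 − MPC) = 1/(1 − 0.599) = 1/0.401 ≈ 2.494.
The tax multiplier is −c × k ≈ −1.494, so ΔY = k × (−c·ΔT) = (+€122.196 million) / 0.401 ≈ +€305 million.

+€305 million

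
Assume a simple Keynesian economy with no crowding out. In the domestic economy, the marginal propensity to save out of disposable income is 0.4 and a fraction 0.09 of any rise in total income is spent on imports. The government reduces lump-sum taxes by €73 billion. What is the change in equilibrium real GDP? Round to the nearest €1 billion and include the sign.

MPC = 1 − MPS = 1 − 0.4 = 0.6.
A lump-sum tax change of −€73 billion shifts disposable income by +€73 billion; first-round consumption changes by −c × ΔT = −0.6 × (−€73 billion) = +€43.8 billion.
Expenditure multiplier = 1/(1 − c + m) = 1/(1 − 0.6 + 0.09) = 1/0.49 ≈ 2.041.
The tax multiplier is −c × k ≈ −1.224, so ΔY = k × (−c·ΔT) = (+€43.8 billion) / 0.49 ≈ +€89 billion.

+€89 billion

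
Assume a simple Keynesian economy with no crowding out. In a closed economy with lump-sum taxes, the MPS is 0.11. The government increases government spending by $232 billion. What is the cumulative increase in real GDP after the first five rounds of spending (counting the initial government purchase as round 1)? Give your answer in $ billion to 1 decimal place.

MPC = 1 − MPS = 1 − 0.11 = 0.89.
Round 1 adds ΔG = $232 billion; each later round is MPC = 0.89 times the previous.
After 5 rounds: 232 + 206.48 + 183.7672 + 163.552808 + 145.56199912 = ΔG·(1 − c^5)/(1 − c) = 232 × (1 − 0.5584059449)/0.11 ≈ $931.4 billion.

$931.4 billion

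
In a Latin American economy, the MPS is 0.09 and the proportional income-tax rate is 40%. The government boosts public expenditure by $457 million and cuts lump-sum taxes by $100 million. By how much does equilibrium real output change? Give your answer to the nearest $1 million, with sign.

+$1,207 million

MPC = 1 − MPS = 1 − 0.09 = 0.91.
Expenditure multiplier = 1/(1 − c(1−t)) = 1/(1 − 0.91×0.6) = 1/0.454 ≈ 2.203.
ΔG contributes k·ΔG = (+$457 million) / 0.454 ≈ +$1,006.6 million.
ΔT of −$100 million changes first-round spending by −c·ΔT = +$91 million, contributing k·(−c·ΔT) = (+$91 million) / 0.454 ≈ +$200.4 million.
Net ΔY = k(ΔG − c·ΔT) = (+$548 million) / 0.454 ≈ +$1,207 million.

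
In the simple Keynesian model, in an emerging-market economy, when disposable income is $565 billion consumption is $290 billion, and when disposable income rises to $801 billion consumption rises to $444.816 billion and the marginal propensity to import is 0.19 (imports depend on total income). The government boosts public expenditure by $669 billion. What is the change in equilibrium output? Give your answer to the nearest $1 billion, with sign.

MPC = ΔC/ΔYd = (444.816 − 290)/(801 − 565) = 154.816/236 = 0.656.
Expenditure multiplier = 1/(1 − c + m) = 1/(1 − 0.656 + 0.19) = 1/0.534 ≈ 1.873.
ΔY = k × ΔG = (+$669 billion) / 0.534 ≈ +$1,253 billion.

+$1,253 billion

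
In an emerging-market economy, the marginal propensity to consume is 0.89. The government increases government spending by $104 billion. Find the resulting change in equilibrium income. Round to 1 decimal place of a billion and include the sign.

Spending multiplier = 1/(1 − MPC) = 1/(1 − 0.89) = 1/0.11 ≈ 9.091.
ΔY = k × ΔG = (+$104 billion) / 0.11 ≈ +$945.5 billion.

+$945.5 billion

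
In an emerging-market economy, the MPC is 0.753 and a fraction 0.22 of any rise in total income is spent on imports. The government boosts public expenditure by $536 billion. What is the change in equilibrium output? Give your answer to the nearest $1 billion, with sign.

Expenditure multiplier = 1/(1 − c + m) = 1/(1 − 0.753 + 0.22) = 1/0.467 ≈ 2.141.
ΔY = k × ΔG = (+$536 billion) / 0.467 ≈ +$1,148 billion.

+$1,148 billion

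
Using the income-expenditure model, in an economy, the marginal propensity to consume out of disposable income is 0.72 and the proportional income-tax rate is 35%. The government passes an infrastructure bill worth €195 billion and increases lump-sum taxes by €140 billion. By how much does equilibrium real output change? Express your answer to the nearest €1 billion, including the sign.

+€177 billion

Expenditure multiplier = 1/(1 − c(1−t)) = 1/(1 − 0.72×0.65) = 1/0.532 ≈ 1.88.
ΔG contributes k·ΔG = (+€195 billion) / 0.532 ≈ +€366.5 billion.
ΔT of +€140 billion changes first-round spending by −c·ΔT = −€100.8 billion, contributing k·(−c·ΔT) = (−€100.8 billion) / 0.532 ≈ −€189.5 billion.
Net ΔY = k(ΔG − c·ΔT) = (+€94.2 billion) / 0.532 ≈ +€177 billion.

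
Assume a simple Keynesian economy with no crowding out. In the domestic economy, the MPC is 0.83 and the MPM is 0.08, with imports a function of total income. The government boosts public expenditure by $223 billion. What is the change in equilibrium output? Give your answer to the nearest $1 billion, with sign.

Spending multiplier = 1/(1 − c + m) = 1/(1 − 0.83 + 0.08) = 1/0.25 = 4.
ΔY = k × ΔG = (+$223 billion) / 0.25 = +$892 billion.

+$892 billion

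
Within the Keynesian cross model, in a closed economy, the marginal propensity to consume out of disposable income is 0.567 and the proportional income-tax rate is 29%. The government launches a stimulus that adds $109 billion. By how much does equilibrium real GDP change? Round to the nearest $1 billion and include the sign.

+$182 billion

Spending multiplier = 1/(1 − c(1−t)) = 1/(1 − 0.567×0.71) = 1/0.59743 ≈ 1.674.
ΔY = k × ΔG = (+$109 billion) / 0.59743 ≈ +$182 billion.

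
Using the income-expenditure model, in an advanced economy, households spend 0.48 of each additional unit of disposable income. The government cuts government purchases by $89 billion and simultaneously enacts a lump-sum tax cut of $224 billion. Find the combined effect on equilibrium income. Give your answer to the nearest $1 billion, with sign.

+$36 billion

Expenditure multiplier = 1/(1 − MPC) = 1/(1 − 0.48) = 1/0.52 ≈ 1.923.
ΔG contributes k·ΔG = (−$89 billion) / 0.52 ≈ −$171.2 billion.
ΔT of −$224 billion changes first-round spending by −c·ΔT = +$107.52 billion, contributing k·(−c·ΔT) = (+$107.52 billion) / 0.52 ≈ +$206.8 billion.
Net ΔY = k(ΔG − c·ΔT) = (+$18.52 billion) / 0.52 ≈ +$36 billion.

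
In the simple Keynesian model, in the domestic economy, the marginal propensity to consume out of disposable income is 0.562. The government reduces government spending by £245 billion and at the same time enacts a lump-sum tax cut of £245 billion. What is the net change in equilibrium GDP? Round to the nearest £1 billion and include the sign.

−£245 billion

Expenditure multiplier = 1/(1 − MPC) = 1/(1 − 0.562) = 1/0.438 ≈ 2.283.
ΔG contributes k·ΔG = (−£245 billion) / 0.438 ≈ −£559.4 billion.
ΔT of −£245 billion changes first-round spending by −c·ΔT = +£137.69 billion, contributing k·(−c·ΔT) = (+£137.69 billion) / 0.438 ≈ +£314.4 billion.
With ΔG = ΔT and no other leakages, the balanced-budget multiplier is 1, so ΔY = ΔG = −£245 billion.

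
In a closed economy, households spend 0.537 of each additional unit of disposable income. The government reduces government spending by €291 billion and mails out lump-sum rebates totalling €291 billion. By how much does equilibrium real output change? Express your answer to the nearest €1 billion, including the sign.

−€291 billion

Expenditure multiplier = 1/(1 − MPC) = 1/(1 − 0.537) = 1/0.463 ≈ 2.16.
ΔG contributes k·ΔG = (−€291 billion) / 0.463 ≈ −€628.5 billion.
ΔT of −€291 billion changes first-round spending by −c·ΔT = +€156.267 billion, contributing k·(−c·ΔT) = (+€156.267 billion) / 0.463 ≈ +€337.5 billion.
With ΔG = ΔT and no other leakages, the balanced-budget multiplier is 1, so ΔY = ΔG = −€291 billion.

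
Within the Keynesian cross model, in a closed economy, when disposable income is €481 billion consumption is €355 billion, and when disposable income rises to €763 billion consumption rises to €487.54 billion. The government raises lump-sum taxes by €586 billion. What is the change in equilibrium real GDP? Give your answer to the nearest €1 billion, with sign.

MPC = ΔC/ΔYd = (487.54 − 355)/(763 − 481) = 132.54/282 = 0.47.
A lump-sum tax change of +€586 billion shifts disposable income by −€586 billion; first-round consumption changes by −c × ΔT = −0.47 × (+€586 billion) = −€275.42 billion.
Expenditure multiplier = 1/(1 − MPC) = 1/(1 − 0.47) = 1/0.53 ≈ 1.887.
The tax multiplier is −c × k ≈ −0.887, so ΔY = k × (−c·ΔT) = (−€275.42 billion) / 0.53 ≈ −€520 billion.

−€520 billion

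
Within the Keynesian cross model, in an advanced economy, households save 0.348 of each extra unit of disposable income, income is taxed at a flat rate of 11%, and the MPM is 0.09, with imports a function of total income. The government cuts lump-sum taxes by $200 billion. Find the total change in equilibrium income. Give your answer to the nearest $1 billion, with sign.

MPC = 1 − MPS = 1 − 0.348 = 0.652.
A lump-sum tax change of −$200 billion shifts disposable income by +$200 billion; first-round consumption changes by −c × ΔT = −0.652 × (−$200 billion) = +$130.4 billion.
Expenditure multiplier = 1/(1 − c(1−t) + m) = 1/(1 − 0.652×0.89 + 0.09) = 1/0.50972 ≈ 1.962.
The tax multiplier is −c × k ≈ −1.279, so ΔY = k × (−c·ΔT) = (+$130.4 billion) / 0.50972 ≈ +$256 billion.

+$256 billion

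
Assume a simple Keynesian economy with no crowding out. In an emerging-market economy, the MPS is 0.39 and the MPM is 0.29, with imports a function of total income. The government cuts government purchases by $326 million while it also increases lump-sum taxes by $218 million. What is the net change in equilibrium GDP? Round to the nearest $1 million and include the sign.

−$675 million

MPC = 1 − MPS = 1 − 0.39 = 0.61.
Expenditure multiplier = 1/(1 − c + m) = 1/(1 − 0.61 + 0.29) = 1/0.68 ≈ 1.471.
ΔG contributes k·ΔG = (−$326 million) / 0.68 ≈ −$479.4 million.
ΔT of +$218 million changes first-round spending by −c·ΔT = −$132.98 million, contributing k·(−c·ΔT) = (−$132.98 million) / 0.68 ≈ −$195.6 million.
Net ΔY = k(ΔG − c·ΔT) = (−$458.98 million) / 0.68 ≈ −$675 million.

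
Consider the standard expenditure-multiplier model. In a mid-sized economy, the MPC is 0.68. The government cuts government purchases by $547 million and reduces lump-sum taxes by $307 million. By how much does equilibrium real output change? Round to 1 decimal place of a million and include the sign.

Expenditure multiplier = 1/(1 − MPC) = 1/(1 − 0.68) = 1/0.32 = 3.125.
ΔG contributes k·ΔG = (−$547 million) / 0.32 ≈ −$1,709.4 million.
ΔT of −$307 million changes first-round spending by −c·ΔT = +$208.76 million, contributing k·(−c·ΔT) = (+$208.76 million) / 0.32 ≈ +$652.4 million.
Net ΔY = k(ΔG − c·ΔT) = (−$338.24 million) / 0.32 = −$1,057 million.

−$1,057.0 million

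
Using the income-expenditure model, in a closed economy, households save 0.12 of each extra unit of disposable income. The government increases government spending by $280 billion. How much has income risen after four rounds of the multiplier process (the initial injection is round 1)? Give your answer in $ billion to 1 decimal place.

$934.0 billion

MPC = 1 − MPS = 1 − 0.12 = 0.88.
Round 1 adds ΔG = $280 billion; each later round is MPC = 0.88 times the previous.
After 4 rounds: 280 + 246.4 + 216.832 + 190.81216 = ΔG·(1 − c^4)/(1 − c) = 280 × (1 − 0.59969536)/0.12 ≈ $934 billion.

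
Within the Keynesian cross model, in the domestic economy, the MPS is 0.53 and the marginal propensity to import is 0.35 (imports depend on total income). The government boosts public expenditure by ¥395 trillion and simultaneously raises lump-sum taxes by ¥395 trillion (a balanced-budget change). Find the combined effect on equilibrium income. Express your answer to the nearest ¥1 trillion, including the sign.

MPC = 1 − MPS = 1 − 0.53 = 0.47.
Expenditure multiplier = 1/(1 − c + m) = 1/(1 − 0.47 + 0.35) = 1/0.88 ≈ 1.136.
ΔG contributes k·ΔG = (+¥395 trillion) / 0.88 ≈ +¥448.9 trillion.
ΔT of +¥395 trillion changes first-round spending by −c·ΔT = −¥185.65 trillion, contributing k·(−c·ΔT) = (−¥185.65 trillion) / 0.88 ≈ −¥211 trillion.
Net ΔY = k(ΔG − c·ΔT) = (+¥209.35 trillion) / 0.88 ≈ +¥238 trillion.

+¥238 trillion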